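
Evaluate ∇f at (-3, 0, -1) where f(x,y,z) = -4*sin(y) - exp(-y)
(0, -3, 0)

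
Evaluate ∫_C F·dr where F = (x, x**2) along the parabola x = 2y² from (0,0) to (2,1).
14/5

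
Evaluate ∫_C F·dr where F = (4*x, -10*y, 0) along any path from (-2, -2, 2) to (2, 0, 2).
20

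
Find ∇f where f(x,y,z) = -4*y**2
(0, -8*y, 0)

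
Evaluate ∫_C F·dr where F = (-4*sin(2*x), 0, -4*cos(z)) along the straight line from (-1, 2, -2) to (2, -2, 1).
-4*sin(2) - 4*sin(1) + 2*cos(4) - 2*cos(2)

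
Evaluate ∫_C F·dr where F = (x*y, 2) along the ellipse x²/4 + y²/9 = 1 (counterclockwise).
0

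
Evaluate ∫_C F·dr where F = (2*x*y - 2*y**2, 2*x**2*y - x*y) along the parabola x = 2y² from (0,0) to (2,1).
61/30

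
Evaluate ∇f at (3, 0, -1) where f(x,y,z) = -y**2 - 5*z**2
(0, 0, 10)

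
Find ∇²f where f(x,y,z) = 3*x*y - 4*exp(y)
-4*exp(y)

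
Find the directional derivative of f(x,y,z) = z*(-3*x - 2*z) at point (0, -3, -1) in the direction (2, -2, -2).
-sqrt(3)/3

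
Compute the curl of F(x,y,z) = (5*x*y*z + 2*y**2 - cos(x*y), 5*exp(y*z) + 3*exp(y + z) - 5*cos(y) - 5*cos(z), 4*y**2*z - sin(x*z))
(8*y*z - 5*y*exp(y*z) - 3*exp(y + z) - 5*sin(z), 5*x*y + z*cos(x*z), -5*x*z - x*sin(x*y) - 4*y)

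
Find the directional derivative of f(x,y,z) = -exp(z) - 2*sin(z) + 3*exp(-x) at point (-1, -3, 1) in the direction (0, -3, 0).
0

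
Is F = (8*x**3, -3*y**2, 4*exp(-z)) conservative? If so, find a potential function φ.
Yes, F is conservative. φ = 2*x**4 - y**3 - 4*exp(-z)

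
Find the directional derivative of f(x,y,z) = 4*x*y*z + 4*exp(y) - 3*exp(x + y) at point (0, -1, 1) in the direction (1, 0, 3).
sqrt(10)*(-4*E - 3)*exp(-1)/10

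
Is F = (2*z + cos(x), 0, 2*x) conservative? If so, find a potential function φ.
Yes, F is conservative. φ = 2*x*z + sin(x)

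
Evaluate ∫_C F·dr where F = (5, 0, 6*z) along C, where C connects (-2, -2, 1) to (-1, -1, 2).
14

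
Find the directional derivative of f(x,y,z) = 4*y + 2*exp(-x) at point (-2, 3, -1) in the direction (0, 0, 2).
0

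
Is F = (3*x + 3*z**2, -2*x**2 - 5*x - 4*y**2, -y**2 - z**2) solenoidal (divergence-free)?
No, ∇·F = -8*y - 2*z + 3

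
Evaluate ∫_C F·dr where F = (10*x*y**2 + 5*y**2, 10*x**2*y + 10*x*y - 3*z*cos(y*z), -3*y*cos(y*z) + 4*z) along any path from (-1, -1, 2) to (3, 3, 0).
532 - 3*sin(2)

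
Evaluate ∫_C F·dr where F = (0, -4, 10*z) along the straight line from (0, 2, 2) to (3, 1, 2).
4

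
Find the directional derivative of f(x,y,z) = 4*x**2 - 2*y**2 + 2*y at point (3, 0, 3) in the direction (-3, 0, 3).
-12*sqrt(2)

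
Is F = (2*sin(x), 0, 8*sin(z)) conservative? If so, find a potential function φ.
Yes, F is conservative. φ = -2*cos(x) - 8*cos(z)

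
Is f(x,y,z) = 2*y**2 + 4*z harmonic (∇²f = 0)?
No, ∇²f = 4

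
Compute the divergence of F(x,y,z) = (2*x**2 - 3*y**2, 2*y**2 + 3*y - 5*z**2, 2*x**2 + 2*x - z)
4*x + 4*y + 2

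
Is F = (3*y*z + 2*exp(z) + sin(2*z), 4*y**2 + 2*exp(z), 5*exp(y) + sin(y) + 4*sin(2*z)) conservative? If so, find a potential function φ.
No, ∇×F = (5*exp(y) - 2*exp(z) + cos(y), 3*y + 2*exp(z) + 2*cos(2*z), -3*z) ≠ 0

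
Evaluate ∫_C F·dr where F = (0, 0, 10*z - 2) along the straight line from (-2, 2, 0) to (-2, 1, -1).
7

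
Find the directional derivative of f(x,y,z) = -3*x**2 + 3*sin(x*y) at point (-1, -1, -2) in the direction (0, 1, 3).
-3*sqrt(10)*cos(1)/10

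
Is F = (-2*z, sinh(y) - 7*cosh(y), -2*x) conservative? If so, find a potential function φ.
Yes, F is conservative. φ = -2*x*z - 7*sinh(y) + cosh(y)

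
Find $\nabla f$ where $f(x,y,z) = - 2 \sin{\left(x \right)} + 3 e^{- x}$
(-2*cos(x) - 3*exp(-x), 0, 0)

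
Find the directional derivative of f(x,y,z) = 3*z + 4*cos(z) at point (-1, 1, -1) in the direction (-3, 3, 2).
sqrt(22)*(3 + 4*sin(1))/11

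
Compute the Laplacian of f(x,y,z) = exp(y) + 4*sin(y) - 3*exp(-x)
exp(y) - 4*sin(y) - 3*exp(-x)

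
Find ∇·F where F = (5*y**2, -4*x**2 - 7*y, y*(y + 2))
-7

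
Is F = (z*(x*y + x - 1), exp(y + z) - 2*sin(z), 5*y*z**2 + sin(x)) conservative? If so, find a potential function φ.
No, ∇×F = (5*z**2 - exp(y + z) + 2*cos(z), x*y + x - cos(x) - 1, -x*z) ≠ 0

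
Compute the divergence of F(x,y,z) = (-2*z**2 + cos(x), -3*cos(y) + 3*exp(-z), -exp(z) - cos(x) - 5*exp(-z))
-exp(z) - sin(x) + 3*sin(y) + 5*exp(-z)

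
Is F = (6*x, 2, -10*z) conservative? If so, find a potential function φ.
Yes, F is conservative. φ = 3*x**2 + 2*y - 5*z**2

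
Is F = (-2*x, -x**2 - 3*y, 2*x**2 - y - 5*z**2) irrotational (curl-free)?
No, ∇×F = (-1, -4*x, -2*x)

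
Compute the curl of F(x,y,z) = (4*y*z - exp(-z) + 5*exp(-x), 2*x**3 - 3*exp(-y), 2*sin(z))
(0, 4*y + exp(-z), 6*x**2 - 4*z)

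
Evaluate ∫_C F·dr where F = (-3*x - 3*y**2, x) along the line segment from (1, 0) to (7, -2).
-104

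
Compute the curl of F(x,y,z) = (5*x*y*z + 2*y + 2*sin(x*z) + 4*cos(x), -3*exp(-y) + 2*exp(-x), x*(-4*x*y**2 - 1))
(-8*x**2*y, 8*x*y**2 + 5*x*y + 2*x*cos(x*z) + 1, -5*x*z - 2 - 2*exp(-x))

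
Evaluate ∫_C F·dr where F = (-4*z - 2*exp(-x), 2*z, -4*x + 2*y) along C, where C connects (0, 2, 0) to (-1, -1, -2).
-6 + 2*E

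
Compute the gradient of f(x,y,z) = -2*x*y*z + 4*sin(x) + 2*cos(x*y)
(-2*y*z - 2*y*sin(x*y) + 4*cos(x), -2*x*(z + sin(x*y)), -2*x*y)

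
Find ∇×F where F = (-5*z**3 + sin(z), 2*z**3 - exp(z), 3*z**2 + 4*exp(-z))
(-6*z**2 + exp(z), -15*z**2 + cos(z), 0)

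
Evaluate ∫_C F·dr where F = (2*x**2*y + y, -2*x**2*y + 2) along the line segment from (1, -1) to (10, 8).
99/2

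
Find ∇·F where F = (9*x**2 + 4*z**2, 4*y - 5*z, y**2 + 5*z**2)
18*x + 10*z + 4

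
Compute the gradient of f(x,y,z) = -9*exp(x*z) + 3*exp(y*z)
(-9*z*exp(x*z), 3*z*exp(y*z), -9*x*exp(x*z) + 3*y*exp(y*z))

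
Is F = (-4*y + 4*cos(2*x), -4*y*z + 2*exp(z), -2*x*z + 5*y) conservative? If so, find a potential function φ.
No, ∇×F = (4*y - 2*exp(z) + 5, 2*z, 4) ≠ 0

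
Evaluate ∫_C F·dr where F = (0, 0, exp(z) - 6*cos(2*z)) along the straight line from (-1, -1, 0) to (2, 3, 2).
-1 - 3*sin(4) + exp(2)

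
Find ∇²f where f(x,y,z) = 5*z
0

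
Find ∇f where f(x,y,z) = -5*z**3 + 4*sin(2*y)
(0, 8*cos(2*y), -15*z**2)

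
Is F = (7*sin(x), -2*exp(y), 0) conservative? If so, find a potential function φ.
Yes, F is conservative. φ = -2*exp(y) - 7*cos(x)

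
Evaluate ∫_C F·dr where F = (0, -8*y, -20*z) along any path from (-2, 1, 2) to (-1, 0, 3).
-46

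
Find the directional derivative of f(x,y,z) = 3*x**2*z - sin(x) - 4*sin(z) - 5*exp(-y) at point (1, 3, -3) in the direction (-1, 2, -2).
(10 + (8*cos(3) + cos(1) + 12)*exp(3))*exp(-3)/3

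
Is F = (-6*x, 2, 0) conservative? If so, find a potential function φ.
Yes, F is conservative. φ = -3*x**2 + 2*y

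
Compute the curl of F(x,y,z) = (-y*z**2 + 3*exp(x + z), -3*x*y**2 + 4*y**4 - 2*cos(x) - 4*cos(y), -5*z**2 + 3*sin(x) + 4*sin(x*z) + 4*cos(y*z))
(-4*z*sin(y*z), -2*y*z - 4*z*cos(x*z) + 3*exp(x + z) - 3*cos(x), -3*y**2 + z**2 + 2*sin(x))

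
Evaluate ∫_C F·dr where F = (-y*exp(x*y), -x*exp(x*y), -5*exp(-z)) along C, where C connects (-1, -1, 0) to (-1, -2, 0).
E - exp(2)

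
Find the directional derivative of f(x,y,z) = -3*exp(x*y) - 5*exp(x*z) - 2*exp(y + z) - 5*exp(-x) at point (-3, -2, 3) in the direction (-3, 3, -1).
sqrt(19)*(-15*exp(12) - 4*exp(10) + 30 + 9*exp(15))*exp(-9)/19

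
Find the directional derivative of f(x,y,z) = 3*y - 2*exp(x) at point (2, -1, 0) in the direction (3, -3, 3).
sqrt(3)*(-2*exp(2) - 3)/3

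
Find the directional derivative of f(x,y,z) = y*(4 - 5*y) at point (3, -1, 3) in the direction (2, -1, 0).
-14*sqrt(5)/5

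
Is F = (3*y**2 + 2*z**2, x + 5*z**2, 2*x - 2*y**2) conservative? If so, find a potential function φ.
No, ∇×F = (-4*y - 10*z, 4*z - 2, 1 - 6*y) ≠ 0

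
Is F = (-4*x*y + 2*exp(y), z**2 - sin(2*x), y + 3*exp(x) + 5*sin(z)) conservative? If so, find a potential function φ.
No, ∇×F = (1 - 2*z, -3*exp(x), 4*x - 2*exp(y) - 2*cos(2*x)) ≠ 0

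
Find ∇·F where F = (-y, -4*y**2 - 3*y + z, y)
-8*y - 3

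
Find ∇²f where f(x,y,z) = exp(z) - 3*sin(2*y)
exp(z) + 12*sin(2*y)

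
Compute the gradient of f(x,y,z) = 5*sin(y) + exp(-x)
(-exp(-x), 5*cos(y), 0)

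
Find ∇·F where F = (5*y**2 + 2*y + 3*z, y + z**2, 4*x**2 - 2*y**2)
1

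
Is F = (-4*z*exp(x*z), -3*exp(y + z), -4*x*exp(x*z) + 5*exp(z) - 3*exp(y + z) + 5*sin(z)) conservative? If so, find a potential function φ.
Yes, F is conservative. φ = 5*exp(z) - 4*exp(x*z) - 3*exp(y + z) - 5*cos(z)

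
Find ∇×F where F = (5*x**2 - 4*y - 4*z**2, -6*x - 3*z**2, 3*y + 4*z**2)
(6*z + 3, -8*z, -2)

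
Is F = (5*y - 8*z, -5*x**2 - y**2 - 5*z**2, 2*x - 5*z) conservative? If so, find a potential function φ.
No, ∇×F = (10*z, -10, -10*x - 5) ≠ 0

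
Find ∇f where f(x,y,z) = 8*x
(8, 0, 0)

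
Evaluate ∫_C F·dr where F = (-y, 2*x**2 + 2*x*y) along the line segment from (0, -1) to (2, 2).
13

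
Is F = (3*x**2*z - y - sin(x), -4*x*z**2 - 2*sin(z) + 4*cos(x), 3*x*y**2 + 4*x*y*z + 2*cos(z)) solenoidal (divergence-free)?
No, ∇·F = 4*x*y + 6*x*z - 2*sin(z) - cos(x)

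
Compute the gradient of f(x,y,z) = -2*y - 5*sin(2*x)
(-10*cos(2*x), -2, 0)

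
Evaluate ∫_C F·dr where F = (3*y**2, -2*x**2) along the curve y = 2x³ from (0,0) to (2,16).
4992/35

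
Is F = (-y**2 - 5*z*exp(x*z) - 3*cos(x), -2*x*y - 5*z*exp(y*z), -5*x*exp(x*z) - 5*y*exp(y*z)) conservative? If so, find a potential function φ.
Yes, F is conservative. φ = -x*y**2 - 5*exp(x*z) - 5*exp(y*z) - 3*sin(x)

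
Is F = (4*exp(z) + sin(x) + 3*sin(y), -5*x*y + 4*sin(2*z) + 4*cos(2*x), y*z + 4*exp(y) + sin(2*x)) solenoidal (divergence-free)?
No, ∇·F = -5*x + y + cos(x)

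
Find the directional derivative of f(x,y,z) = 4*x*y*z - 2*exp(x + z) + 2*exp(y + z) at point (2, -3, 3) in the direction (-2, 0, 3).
2*sqrt(13)*(3 - exp(5))/13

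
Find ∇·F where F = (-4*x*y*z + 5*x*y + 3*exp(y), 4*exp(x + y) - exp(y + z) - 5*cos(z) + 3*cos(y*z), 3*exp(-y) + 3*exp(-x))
-4*y*z + 5*y - 3*z*sin(y*z) + 4*exp(x + y) - exp(y + z)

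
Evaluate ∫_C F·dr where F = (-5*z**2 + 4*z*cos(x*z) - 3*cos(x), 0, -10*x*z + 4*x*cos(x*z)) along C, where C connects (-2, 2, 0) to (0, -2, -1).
-3*sin(2)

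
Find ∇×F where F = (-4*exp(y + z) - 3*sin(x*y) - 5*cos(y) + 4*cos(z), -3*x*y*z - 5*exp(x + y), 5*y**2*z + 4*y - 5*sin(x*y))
(3*x*y - 5*x*cos(x*y) + 10*y*z + 4, 5*y*cos(x*y) - 4*exp(y + z) - 4*sin(z), 3*x*cos(x*y) - 3*y*z - 5*exp(x + y) + 4*exp(y + z) - 5*sin(y))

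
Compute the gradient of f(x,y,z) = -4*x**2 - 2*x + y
(-8*x - 2, 1, 0)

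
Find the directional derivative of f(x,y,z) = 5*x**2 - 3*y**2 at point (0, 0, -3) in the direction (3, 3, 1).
0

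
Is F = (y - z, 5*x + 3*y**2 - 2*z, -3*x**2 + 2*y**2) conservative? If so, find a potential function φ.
No, ∇×F = (4*y + 2, 6*x - 1, 4) ≠ 0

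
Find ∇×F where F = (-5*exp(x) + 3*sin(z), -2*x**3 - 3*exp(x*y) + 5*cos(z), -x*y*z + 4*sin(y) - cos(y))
(-x*z + sin(y) + 5*sin(z) + 4*cos(y), y*z + 3*cos(z), -6*x**2 - 3*y*exp(x*y))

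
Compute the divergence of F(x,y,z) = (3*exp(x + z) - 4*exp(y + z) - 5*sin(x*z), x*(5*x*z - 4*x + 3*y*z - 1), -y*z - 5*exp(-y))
3*x*z - y - 5*z*cos(x*z) + 3*exp(x + z)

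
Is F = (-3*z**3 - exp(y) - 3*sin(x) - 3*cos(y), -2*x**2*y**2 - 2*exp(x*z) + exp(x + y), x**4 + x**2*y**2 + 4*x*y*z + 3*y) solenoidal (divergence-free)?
No, ∇·F = -4*x**2*y + 4*x*y + exp(x + y) - 3*cos(x)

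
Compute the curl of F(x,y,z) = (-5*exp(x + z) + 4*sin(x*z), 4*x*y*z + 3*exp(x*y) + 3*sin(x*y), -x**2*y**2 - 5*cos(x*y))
(x*(-2*x*y - 4*y + 5*sin(x*y)), 2*x*y**2 + 4*x*cos(x*z) - 5*y*sin(x*y) - 5*exp(x + z), y*(4*z + 3*exp(x*y) + 3*cos(x*y)))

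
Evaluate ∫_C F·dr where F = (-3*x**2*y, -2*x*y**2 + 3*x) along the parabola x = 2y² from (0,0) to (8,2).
-31056/35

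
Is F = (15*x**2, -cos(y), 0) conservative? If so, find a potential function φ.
Yes, F is conservative. φ = 5*x**3 - sin(y)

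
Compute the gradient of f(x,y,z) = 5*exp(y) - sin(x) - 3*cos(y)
(-cos(x), 5*exp(y) + 3*sin(y), 0)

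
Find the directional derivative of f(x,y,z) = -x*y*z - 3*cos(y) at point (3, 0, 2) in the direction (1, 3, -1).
-18*sqrt(11)/11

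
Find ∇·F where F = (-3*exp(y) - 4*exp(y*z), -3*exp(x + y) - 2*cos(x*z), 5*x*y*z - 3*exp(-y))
5*x*y - 3*exp(x + y)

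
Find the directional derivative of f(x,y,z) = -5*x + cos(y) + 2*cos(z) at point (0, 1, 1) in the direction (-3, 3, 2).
sqrt(22)*(15 - 7*sin(1))/22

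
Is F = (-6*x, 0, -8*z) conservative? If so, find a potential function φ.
Yes, F is conservative. φ = -3*x**2 - 4*z**2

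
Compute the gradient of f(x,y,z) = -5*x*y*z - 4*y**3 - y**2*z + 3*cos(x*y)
(-y*(5*z + 3*sin(x*y)), -5*x*z - 3*x*sin(x*y) - 12*y**2 - 2*y*z, y*(-5*x - y))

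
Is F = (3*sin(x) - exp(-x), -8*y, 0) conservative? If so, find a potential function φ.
Yes, F is conservative. φ = -4*y**2 - 3*cos(x) + exp(-x)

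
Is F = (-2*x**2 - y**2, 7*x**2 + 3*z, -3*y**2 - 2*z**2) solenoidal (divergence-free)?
No, ∇·F = -4*x - 4*z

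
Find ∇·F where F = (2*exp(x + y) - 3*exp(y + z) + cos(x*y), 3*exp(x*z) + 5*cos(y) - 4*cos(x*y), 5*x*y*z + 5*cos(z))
5*x*y + 4*x*sin(x*y) - y*sin(x*y) + 2*exp(x + y) - 5*sin(y) - 5*sin(z)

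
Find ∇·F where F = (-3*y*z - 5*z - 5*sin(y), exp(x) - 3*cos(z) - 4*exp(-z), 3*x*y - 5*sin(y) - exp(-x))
0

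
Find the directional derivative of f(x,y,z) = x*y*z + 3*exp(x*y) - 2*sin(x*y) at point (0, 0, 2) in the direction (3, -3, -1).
0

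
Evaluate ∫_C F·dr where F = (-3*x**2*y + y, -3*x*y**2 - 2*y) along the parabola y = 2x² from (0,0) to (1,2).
-1196/105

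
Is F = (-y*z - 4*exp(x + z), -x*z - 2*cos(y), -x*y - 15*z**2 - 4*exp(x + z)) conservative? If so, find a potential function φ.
Yes, F is conservative. φ = -x*y*z - 5*z**3 - 4*exp(x + z) - 2*sin(y)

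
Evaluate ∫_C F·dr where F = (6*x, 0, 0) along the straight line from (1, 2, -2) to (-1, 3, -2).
0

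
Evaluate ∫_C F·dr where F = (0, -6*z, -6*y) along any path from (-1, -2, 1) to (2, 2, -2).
12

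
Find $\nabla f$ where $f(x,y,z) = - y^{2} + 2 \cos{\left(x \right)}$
(-2*sin(x), -2*y, 0)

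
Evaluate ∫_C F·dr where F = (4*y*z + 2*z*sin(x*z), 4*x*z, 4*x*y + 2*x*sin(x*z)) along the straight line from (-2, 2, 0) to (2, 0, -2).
2 - 2*cos(4)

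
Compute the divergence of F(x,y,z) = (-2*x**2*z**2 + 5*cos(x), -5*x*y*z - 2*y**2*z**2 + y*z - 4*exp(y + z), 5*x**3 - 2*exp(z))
-4*x*z**2 - 5*x*z - 4*y*z**2 + z - 2*exp(z) - 4*exp(y + z) - 5*sin(x)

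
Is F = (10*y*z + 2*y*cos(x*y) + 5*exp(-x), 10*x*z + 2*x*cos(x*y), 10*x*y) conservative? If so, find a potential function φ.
Yes, F is conservative. φ = 10*x*y*z + 2*sin(x*y) - 5*exp(-x)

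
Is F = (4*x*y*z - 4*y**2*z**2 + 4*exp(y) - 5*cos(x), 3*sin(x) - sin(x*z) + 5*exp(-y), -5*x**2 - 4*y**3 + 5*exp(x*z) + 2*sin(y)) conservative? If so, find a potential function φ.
No, ∇×F = (x*cos(x*z) - 12*y**2 + 2*cos(y), 4*x*y + 10*x - 8*y**2*z - 5*z*exp(x*z), -4*x*z + 8*y*z**2 - z*cos(x*z) - 4*exp(y) + 3*cos(x)) ≠ 0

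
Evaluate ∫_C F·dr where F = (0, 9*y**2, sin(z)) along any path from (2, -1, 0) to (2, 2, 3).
28 - cos(3)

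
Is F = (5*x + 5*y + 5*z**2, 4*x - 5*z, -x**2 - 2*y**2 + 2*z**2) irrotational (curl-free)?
No, ∇×F = (5 - 4*y, 2*x + 10*z, -1)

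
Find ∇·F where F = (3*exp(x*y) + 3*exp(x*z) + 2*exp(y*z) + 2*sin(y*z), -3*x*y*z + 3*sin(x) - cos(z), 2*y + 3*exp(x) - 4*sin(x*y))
-3*x*z + 3*y*exp(x*y) + 3*z*exp(x*z)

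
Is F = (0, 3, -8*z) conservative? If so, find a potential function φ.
Yes, F is conservative. φ = 3*y - 4*z**2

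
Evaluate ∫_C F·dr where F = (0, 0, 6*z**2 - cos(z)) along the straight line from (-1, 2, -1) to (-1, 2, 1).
4 - 2*sin(1)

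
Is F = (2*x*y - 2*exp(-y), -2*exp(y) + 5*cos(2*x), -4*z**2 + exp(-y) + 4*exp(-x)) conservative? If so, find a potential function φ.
No, ∇×F = (-exp(-y), 4*exp(-x), -2*x - 10*sin(2*x) - 2*exp(-y)) ≠ 0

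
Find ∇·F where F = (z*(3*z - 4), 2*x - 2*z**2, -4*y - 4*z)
-4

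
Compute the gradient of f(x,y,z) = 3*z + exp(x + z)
(exp(x + z), 0, exp(x + z) + 3)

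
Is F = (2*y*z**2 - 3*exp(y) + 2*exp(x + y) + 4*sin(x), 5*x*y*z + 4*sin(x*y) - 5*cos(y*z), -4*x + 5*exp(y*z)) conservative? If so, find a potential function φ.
No, ∇×F = (-5*x*y - 5*y*sin(y*z) + 5*z*exp(y*z), 4*y*z + 4, 5*y*z + 4*y*cos(x*y) - 2*z**2 + 3*exp(y) - 2*exp(x + y)) ≠ 0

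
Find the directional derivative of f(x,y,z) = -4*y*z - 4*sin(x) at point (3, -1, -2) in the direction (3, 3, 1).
4*sqrt(19)*(7 - 3*cos(3))/19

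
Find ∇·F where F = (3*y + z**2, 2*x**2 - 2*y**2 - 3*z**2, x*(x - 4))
-4*y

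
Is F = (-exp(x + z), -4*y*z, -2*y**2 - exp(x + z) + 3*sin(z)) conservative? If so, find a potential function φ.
Yes, F is conservative. φ = -2*y**2*z - exp(x + z) - 3*cos(z)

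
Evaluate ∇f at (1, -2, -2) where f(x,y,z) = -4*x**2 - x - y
(-9, -1, 0)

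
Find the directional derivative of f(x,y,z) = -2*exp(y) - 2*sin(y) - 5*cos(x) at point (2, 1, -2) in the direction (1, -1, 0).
sqrt(2)*(cos(1) + 5*sin(2)/2 + E)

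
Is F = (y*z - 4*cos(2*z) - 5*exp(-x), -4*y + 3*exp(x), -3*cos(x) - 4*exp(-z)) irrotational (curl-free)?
No, ∇×F = (0, y - 3*sin(x) + 8*sin(2*z), -z + 3*exp(x))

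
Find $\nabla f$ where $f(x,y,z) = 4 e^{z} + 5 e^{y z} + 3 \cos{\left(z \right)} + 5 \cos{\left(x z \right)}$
(-5*z*sin(x*z), 5*z*exp(y*z), -5*x*sin(x*z) + 5*y*exp(y*z) + 4*exp(z) - 3*sin(z))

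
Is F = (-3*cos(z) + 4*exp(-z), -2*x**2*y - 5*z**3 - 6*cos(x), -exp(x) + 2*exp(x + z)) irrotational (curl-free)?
No, ∇×F = (15*z**2, exp(x) - 2*exp(x + z) + 3*sin(z) - 4*exp(-z), -4*x*y + 6*sin(x))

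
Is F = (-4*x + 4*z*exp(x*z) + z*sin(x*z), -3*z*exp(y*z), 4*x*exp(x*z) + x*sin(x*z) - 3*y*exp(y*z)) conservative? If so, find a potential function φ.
Yes, F is conservative. φ = -2*x**2 + 4*exp(x*z) - 3*exp(y*z) - cos(x*z)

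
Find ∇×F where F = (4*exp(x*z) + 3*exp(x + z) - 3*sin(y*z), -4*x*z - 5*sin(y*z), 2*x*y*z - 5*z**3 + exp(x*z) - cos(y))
(2*x*z + 4*x + 5*y*cos(y*z) + sin(y), 4*x*exp(x*z) - 2*y*z - 3*y*cos(y*z) - z*exp(x*z) + 3*exp(x + z), z*(3*cos(y*z) - 4))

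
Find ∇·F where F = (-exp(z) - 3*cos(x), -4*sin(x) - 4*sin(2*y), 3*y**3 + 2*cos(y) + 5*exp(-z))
3*sin(x) - 8*cos(2*y) - 5*exp(-z)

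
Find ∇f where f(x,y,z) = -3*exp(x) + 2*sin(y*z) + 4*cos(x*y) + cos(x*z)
(-4*y*sin(x*y) - z*sin(x*z) - 3*exp(x), -4*x*sin(x*y) + 2*z*cos(y*z), -x*sin(x*z) + 2*y*cos(y*z))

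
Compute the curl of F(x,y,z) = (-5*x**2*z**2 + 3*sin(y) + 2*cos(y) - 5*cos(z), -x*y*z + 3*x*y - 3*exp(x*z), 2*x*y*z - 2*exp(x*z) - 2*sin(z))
(x*(y + 2*z + 3*exp(x*z)), -10*x**2*z - 2*y*z + 2*z*exp(x*z) + 5*sin(z), -y*z + 3*y - 3*z*exp(x*z) + 2*sin(y) - 3*cos(y))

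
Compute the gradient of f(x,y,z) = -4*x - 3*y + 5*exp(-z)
(-4, -3, -5*exp(-z))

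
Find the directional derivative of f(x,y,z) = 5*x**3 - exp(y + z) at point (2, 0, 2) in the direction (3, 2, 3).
5*sqrt(22)*(36 - exp(2))/22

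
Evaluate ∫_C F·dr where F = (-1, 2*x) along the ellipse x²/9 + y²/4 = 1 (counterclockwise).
12*pi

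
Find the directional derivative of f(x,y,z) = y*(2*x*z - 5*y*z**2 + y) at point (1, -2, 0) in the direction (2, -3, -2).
20*sqrt(17)/17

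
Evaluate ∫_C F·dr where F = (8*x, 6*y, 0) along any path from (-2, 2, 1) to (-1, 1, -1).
-21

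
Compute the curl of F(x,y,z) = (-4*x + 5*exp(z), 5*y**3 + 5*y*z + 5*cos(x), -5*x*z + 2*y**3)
(y*(6*y - 5), 5*z + 5*exp(z), -5*sin(x))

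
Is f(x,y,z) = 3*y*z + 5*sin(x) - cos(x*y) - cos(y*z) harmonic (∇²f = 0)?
No, ∇²f = x**2*cos(x*y) + y**2*cos(x*y) + y**2*cos(y*z) + z**2*cos(y*z) - 5*sin(x)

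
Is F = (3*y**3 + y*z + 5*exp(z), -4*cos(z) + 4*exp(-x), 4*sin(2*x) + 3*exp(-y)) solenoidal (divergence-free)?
Yes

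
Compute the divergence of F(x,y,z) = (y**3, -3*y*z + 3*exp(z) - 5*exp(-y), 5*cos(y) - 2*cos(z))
-3*z + 2*sin(z) + 5*exp(-y)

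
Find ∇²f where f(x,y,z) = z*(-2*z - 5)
-4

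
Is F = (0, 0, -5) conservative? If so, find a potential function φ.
Yes, F is conservative. φ = -5*z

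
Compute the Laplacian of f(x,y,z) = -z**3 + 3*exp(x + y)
-6*z + 6*exp(x + y)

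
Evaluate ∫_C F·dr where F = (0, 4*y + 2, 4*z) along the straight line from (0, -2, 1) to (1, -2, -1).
0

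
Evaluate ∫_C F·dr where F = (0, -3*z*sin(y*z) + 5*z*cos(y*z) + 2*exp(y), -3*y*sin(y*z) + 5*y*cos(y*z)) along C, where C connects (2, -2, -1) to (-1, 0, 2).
-5*sin(2) - 2*exp(-2) - 3*cos(2) + 5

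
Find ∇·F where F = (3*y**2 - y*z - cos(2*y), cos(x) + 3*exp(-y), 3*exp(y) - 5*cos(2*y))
-3*exp(-y)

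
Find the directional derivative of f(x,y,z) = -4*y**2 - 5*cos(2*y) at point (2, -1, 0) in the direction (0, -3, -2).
6*sqrt(13)*(-4 + 5*sin(2))/13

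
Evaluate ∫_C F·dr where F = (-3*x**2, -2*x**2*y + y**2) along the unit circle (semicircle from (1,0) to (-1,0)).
2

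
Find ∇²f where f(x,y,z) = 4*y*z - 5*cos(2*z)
20*cos(2*z)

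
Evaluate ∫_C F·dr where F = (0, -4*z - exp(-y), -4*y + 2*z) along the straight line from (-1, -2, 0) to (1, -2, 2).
20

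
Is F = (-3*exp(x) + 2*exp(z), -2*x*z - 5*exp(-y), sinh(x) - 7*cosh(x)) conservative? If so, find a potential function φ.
No, ∇×F = (2*x, 2*exp(z) + 7*sinh(x) - cosh(x), -2*z) ≠ 0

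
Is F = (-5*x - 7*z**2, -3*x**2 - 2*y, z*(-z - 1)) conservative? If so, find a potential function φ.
No, ∇×F = (0, -14*z, -6*x) ≠ 0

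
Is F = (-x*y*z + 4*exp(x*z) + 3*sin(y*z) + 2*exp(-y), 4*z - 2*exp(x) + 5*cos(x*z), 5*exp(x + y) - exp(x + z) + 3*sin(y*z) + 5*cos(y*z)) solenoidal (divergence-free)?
No, ∇·F = -y*z - 5*y*sin(y*z) + 3*y*cos(y*z) + 4*z*exp(x*z) - exp(x + z)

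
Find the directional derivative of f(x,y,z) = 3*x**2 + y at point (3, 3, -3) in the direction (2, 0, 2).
9*sqrt(2)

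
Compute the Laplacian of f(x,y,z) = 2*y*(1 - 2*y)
-8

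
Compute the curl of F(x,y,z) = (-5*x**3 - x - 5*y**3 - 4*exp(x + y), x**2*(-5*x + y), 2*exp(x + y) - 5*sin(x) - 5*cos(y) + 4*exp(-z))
(2*exp(x + y) + 5*sin(y), -2*exp(x + y) + 5*cos(x), -15*x**2 + 2*x*y + 15*y**2 + 4*exp(x + y))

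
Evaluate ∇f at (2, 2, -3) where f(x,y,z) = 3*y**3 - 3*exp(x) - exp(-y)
(-3*exp(2), exp(-2) + 36, 0)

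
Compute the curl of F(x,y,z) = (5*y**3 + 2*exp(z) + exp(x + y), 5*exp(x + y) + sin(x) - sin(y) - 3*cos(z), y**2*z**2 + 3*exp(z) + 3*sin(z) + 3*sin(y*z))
(2*y*z**2 + 3*z*cos(y*z) - 3*sin(z), 2*exp(z), -15*y**2 + 4*exp(x + y) + cos(x))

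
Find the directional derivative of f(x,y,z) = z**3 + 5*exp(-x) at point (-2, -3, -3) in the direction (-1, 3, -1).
sqrt(11)*(-27 + 5*exp(2))/11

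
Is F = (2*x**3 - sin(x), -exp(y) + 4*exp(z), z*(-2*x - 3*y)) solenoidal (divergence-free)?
No, ∇·F = 6*x**2 - 2*x - 3*y - exp(y) - cos(x)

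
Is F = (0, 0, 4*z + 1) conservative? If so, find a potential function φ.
Yes, F is conservative. φ = z*(2*z + 1)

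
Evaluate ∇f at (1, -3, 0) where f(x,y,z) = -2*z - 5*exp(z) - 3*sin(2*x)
(-6*cos(2), 0, -7)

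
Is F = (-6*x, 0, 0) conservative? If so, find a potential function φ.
Yes, F is conservative. φ = -3*x**2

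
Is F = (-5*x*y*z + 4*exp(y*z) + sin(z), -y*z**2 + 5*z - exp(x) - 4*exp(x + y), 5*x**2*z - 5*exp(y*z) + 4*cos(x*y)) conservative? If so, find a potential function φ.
No, ∇×F = (-4*x*sin(x*y) + 2*y*z - 5*z*exp(y*z) - 5, -5*x*y - 10*x*z + 4*y*exp(y*z) + 4*y*sin(x*y) + cos(z), 5*x*z - 4*z*exp(y*z) - exp(x) - 4*exp(x + y)) ≠ 0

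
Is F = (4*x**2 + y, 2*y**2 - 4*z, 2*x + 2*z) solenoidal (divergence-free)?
No, ∇·F = 8*x + 4*y + 2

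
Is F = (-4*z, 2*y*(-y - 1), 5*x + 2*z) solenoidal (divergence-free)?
No, ∇·F = -4*y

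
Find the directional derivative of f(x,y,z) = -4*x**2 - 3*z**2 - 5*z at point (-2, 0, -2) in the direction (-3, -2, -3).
-69*sqrt(22)/22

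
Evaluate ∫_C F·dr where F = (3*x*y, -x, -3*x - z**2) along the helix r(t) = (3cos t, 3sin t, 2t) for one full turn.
pi*(-64*pi**2 - 27)/3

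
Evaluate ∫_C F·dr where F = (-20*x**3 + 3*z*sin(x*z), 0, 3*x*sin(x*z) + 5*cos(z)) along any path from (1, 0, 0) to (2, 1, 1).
-72 - 3*cos(2) + 5*sin(1)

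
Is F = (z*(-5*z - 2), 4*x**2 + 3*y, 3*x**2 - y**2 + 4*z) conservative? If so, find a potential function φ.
No, ∇×F = (-2*y, -6*x - 10*z - 2, 8*x) ≠ 0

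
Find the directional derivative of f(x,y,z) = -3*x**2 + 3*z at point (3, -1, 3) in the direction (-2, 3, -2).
30*sqrt(17)/17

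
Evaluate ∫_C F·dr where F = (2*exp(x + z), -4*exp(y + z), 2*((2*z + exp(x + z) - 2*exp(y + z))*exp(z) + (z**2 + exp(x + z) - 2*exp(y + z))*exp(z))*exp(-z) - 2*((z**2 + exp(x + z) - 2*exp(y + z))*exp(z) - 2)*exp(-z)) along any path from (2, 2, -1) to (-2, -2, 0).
-6 - 2*exp(-2) + 6*E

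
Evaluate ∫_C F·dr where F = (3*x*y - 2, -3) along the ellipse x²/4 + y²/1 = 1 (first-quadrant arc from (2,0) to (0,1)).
-3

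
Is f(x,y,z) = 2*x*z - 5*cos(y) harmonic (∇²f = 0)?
No, ∇²f = 5*cos(y)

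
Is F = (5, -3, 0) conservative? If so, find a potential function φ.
Yes, F is conservative. φ = 5*x - 3*y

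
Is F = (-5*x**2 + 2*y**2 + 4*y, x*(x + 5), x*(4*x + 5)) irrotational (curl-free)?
No, ∇×F = (0, -8*x - 5, 2*x - 4*y + 1)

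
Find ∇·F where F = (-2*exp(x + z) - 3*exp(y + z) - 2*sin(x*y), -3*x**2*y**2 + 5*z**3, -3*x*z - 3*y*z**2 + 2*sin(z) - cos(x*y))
-6*x**2*y - 3*x - 6*y*z - 2*y*cos(x*y) - 2*exp(x + z) + 2*cos(z)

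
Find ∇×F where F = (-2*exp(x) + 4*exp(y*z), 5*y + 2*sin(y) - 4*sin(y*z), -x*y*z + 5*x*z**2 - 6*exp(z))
(-x*z + 4*y*cos(y*z), y*z + 4*y*exp(y*z) - 5*z**2, -4*z*exp(y*z))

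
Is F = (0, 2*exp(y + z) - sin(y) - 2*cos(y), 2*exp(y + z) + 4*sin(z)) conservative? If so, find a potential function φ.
Yes, F is conservative. φ = 2*exp(y + z) - 2*sin(y) + cos(y) - 4*cos(z)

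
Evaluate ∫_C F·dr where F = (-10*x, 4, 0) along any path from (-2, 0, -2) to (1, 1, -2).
19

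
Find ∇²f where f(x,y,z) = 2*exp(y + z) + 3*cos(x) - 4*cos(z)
4*exp(y + z) - 3*cos(x) + 4*cos(z)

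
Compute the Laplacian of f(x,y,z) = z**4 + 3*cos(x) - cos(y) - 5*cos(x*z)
5*x**2*cos(x*z) + 5*z**2*cos(x*z) + 12*z**2 - 3*cos(x) + cos(y)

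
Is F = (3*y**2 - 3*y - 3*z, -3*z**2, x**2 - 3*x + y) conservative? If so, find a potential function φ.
No, ∇×F = (6*z + 1, -2*x, 3 - 6*y) ≠ 0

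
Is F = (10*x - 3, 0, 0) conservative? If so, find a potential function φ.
Yes, F is conservative. φ = x*(5*x - 3)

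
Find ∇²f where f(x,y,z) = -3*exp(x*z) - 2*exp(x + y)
-3*x**2*exp(x*z) - 3*z**2*exp(x*z) - 4*exp(x + y)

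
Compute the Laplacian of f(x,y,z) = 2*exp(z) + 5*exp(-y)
2*exp(z) + 5*exp(-y)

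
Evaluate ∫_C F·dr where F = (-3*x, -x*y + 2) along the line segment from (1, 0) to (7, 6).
-150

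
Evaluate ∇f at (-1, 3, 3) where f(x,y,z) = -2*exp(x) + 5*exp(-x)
(-7*cosh(1) - 3*sinh(1), 0, 0)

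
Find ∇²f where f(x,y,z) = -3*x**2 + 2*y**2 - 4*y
-2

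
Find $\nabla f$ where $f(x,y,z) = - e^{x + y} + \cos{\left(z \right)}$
(-exp(x + y), -exp(x + y), -sin(z))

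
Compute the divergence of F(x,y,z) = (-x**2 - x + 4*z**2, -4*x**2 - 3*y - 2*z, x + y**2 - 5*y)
-2*x - 4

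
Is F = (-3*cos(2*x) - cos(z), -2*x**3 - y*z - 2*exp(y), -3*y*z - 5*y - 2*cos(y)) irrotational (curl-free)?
No, ∇×F = (y - 3*z + 2*sin(y) - 5, sin(z), -6*x**2)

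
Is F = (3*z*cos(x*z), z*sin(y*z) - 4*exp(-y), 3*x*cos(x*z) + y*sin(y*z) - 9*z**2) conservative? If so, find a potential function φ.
Yes, F is conservative. φ = -3*z**3 + 3*sin(x*z) - cos(y*z) + 4*exp(-y)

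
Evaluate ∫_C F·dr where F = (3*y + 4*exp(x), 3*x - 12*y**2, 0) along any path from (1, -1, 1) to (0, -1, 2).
7 - 4*E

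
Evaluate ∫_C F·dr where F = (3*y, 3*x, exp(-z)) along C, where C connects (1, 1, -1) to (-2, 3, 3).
-21 - exp(-3) + E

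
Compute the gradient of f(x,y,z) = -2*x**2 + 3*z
(-4*x, 0, 3)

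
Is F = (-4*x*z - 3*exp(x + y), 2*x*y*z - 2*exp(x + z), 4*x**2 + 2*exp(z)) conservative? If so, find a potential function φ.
No, ∇×F = (-2*x*y + 2*exp(x + z), -12*x, 2*y*z + 3*exp(x + y) - 2*exp(x + z)) ≠ 0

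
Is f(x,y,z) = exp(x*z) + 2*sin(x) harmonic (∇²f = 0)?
No, ∇²f = x**2*exp(x*z) + z**2*exp(x*z) - 2*sin(x)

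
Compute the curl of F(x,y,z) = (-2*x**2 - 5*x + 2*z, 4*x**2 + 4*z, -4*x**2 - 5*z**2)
(-4, 8*x + 2, 8*x)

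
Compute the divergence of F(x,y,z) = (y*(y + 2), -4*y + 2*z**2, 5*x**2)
-4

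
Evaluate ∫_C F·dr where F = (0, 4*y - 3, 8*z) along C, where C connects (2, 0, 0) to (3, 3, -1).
13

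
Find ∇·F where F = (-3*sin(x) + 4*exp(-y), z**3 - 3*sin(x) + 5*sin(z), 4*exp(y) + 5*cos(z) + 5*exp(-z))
-5*sin(z) - 3*cos(x) - 5*exp(-z)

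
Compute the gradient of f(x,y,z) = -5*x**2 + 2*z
(-10*x, 0, 2)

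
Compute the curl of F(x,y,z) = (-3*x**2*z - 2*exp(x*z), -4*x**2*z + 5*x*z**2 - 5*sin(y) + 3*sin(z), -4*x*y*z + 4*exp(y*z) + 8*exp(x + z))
(4*x**2 - 14*x*z + 4*z*exp(y*z) - 3*cos(z), -3*x**2 - 2*x*exp(x*z) + 4*y*z - 8*exp(x + z), z*(-8*x + 5*z))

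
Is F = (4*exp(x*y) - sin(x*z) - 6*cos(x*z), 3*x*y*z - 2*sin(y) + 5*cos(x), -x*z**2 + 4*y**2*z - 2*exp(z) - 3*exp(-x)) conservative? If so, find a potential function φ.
No, ∇×F = (y*(-3*x + 8*z), 6*x*sin(x*z) - x*cos(x*z) + z**2 - 3*exp(-x), -4*x*exp(x*y) + 3*y*z - 5*sin(x)) ≠ 0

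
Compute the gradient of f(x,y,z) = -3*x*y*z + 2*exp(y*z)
(-3*y*z, z*(-3*x + 2*exp(y*z)), y*(-3*x + 2*exp(y*z)))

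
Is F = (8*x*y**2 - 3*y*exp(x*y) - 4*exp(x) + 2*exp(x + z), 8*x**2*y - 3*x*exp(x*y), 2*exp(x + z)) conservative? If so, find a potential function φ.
Yes, F is conservative. φ = 4*x**2*y**2 - 4*exp(x) - 3*exp(x*y) + 2*exp(x + z)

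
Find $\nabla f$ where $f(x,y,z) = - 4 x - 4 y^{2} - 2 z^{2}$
(-4, -8*y, -4*z)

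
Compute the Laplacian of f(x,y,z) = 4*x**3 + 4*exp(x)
24*x + 4*exp(x)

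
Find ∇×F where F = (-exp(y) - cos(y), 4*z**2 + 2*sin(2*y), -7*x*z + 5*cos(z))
(-8*z, 7*z, exp(y) - sin(y))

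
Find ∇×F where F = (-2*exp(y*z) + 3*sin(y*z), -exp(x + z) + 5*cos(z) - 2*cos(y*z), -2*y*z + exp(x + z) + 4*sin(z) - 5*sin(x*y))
(-5*x*cos(x*y) - 2*y*sin(y*z) - 2*z + exp(x + z) + 5*sin(z), -2*y*exp(y*z) + 5*y*cos(x*y) + 3*y*cos(y*z) - exp(x + z), 2*z*exp(y*z) - 3*z*cos(y*z) - exp(x + z))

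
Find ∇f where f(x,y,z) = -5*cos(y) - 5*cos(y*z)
(0, 5*z*sin(y*z) + 5*sin(y), 5*y*sin(y*z))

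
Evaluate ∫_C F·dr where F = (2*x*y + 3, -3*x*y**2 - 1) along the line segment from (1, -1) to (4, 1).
5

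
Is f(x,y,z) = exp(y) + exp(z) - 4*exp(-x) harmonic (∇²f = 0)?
No, ∇²f = exp(y) + exp(z) - 4*exp(-x)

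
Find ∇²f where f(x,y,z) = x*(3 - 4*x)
-8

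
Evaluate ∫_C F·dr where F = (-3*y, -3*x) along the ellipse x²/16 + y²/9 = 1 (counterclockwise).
0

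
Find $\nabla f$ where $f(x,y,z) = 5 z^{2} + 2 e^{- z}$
(0, 0, 10*z - 2*exp(-z))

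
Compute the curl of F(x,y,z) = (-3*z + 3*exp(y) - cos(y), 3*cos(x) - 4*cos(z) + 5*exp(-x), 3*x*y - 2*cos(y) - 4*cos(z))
(3*x + 2*sin(y) - 4*sin(z), -3*y - 3, -3*exp(y) - 3*sin(x) - sin(y) - 5*exp(-x))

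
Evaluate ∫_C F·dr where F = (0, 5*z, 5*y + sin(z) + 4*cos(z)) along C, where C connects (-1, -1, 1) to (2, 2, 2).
-4*sin(1) - cos(2) + cos(1) + 4*sin(2) + 25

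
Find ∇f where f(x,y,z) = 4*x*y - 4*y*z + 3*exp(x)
(4*y + 3*exp(x), 4*x - 4*z, -4*y)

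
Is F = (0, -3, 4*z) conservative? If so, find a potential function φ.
Yes, F is conservative. φ = -3*y + 2*z**2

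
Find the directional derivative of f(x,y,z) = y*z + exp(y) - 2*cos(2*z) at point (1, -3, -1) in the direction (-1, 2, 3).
sqrt(14)*(-11*exp(3) - 12*exp(3)*sin(2) + 2)*exp(-3)/14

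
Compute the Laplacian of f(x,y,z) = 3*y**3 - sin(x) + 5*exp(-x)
18*y + sin(x) + 5*exp(-x)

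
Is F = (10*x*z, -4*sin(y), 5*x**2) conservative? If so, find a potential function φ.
Yes, F is conservative. φ = 5*x**2*z + 4*cos(y)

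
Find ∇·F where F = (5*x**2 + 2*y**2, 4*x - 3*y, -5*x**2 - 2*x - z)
10*x - 4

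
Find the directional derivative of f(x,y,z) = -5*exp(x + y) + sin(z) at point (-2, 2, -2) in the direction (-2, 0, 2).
sqrt(2)*(cos(2) + 5)/2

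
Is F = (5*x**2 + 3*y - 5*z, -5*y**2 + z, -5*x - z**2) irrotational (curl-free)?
No, ∇×F = (-1, 0, -3)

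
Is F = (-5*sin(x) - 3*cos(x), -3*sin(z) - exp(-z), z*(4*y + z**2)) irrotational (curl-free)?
No, ∇×F = (4*z + 3*cos(z) - exp(-z), 0, 0)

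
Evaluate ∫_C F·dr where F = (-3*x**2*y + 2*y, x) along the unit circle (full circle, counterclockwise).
-pi/4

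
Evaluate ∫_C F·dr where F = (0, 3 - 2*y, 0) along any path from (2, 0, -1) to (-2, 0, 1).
0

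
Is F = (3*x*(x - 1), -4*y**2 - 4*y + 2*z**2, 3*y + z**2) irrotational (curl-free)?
No, ∇×F = (3 - 4*z, 0, 0)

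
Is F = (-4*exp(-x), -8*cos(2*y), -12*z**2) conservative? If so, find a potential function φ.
Yes, F is conservative. φ = -4*z**3 - 4*sin(2*y) + 4*exp(-x)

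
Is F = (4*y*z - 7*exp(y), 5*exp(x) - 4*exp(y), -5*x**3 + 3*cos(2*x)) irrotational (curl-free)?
No, ∇×F = (0, 15*x**2 + 4*y + 6*sin(2*x), -4*z + 5*exp(x) + 7*exp(y))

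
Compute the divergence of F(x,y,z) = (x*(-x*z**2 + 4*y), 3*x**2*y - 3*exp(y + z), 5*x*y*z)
3*x**2 + 5*x*y - 2*x*z**2 + 4*y - 3*exp(y + z)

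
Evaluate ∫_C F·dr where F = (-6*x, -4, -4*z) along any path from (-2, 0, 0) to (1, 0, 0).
9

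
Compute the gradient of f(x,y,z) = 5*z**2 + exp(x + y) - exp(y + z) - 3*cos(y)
(exp(x + y), exp(x + y) - exp(y + z) + 3*sin(y), 10*z - exp(y + z))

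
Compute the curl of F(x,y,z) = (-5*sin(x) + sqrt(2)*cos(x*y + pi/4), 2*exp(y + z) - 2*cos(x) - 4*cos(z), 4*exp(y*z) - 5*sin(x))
(4*z*exp(y*z) - 2*exp(y + z) - 4*sin(z), 5*cos(x), sqrt(2)*x*sin(x*y + pi/4) + 2*sin(x))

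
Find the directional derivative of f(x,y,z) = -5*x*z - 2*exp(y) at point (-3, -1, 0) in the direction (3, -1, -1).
sqrt(11)*(2 - 15*E)*exp(-1)/11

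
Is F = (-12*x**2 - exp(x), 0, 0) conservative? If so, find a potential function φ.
Yes, F is conservative. φ = -4*x**3 - exp(x)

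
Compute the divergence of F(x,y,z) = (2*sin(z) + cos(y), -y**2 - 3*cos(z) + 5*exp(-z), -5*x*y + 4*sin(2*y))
-2*y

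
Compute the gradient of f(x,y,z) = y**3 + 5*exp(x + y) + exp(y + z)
(5*exp(x + y), 3*y**2 + 5*exp(x + y) + exp(y + z), exp(y + z))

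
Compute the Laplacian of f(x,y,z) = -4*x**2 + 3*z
-8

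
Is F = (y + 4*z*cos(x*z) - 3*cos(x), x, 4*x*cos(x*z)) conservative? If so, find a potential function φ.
Yes, F is conservative. φ = x*y - 3*sin(x) + 4*sin(x*z)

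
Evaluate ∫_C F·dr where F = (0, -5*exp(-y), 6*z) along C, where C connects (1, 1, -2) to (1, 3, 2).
5*(1 - exp(2))*exp(-3)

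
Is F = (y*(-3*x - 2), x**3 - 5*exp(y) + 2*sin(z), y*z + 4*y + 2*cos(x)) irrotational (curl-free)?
No, ∇×F = (z - 2*cos(z) + 4, 2*sin(x), 3*x**2 + 3*x + 2)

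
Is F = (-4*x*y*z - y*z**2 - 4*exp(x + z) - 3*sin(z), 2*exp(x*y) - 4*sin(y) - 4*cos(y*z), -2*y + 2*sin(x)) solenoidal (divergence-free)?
No, ∇·F = 2*x*exp(x*y) - 4*y*z + 4*z*sin(y*z) - 4*exp(x + z) - 4*cos(y)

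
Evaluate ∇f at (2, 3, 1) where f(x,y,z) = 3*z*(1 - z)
(0, 0, -3)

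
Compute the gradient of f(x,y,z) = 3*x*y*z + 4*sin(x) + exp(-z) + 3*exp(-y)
(3*y*z + 4*cos(x), 3*x*z - 3*exp(-y), 3*x*y - exp(-z))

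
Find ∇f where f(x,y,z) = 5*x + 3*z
(5, 0, 3)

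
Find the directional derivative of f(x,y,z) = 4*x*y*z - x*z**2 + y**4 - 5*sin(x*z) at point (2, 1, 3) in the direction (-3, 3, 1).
sqrt(19)*(35*cos(6) + 71)/19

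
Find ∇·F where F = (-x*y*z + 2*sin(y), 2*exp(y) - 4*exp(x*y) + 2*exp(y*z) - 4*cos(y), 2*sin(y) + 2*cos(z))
-4*x*exp(x*y) - y*z + 2*z*exp(y*z) + 2*exp(y) + 4*sin(y) - 2*sin(z)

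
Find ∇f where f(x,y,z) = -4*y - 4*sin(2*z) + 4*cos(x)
(-4*sin(x), -4, -8*cos(2*z))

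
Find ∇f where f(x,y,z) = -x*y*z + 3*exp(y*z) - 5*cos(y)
(-y*z, -x*z + 3*z*exp(y*z) + 5*sin(y), y*(-x + 3*exp(y*z)))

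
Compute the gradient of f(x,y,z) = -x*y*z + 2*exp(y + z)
(-y*z, -x*z + 2*exp(y + z), -x*y + 2*exp(y + z))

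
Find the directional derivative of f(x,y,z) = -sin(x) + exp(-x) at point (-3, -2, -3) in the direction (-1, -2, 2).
cos(3)/3 + exp(3)/3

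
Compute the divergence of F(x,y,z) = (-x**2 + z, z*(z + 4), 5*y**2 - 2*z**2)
-2*x - 4*z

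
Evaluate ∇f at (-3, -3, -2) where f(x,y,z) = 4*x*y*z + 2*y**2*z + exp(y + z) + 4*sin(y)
(24, 4*cos(3) + exp(-5) + 48, exp(-5) + 54)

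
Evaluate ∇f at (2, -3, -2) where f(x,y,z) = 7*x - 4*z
(7, 0, -4)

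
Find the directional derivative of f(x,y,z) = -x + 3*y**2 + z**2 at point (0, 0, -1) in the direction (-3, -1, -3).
9*sqrt(19)/19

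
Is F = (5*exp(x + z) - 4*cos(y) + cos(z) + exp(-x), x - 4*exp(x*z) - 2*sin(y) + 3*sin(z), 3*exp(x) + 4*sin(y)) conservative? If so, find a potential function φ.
No, ∇×F = (4*x*exp(x*z) + 4*cos(y) - 3*cos(z), -3*exp(x) + 5*exp(x + z) - sin(z), -4*z*exp(x*z) - 4*sin(y) + 1) ≠ 0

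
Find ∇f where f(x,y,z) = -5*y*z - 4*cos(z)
(0, -5*z, -5*y + 4*sin(z))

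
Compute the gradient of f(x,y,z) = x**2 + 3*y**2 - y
(2*x, 6*y - 1, 0)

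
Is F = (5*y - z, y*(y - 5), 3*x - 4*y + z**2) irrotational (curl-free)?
No, ∇×F = (-4, -4, -5)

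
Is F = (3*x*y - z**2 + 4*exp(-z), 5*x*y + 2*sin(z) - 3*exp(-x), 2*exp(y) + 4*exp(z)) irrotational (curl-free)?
No, ∇×F = (2*exp(y) - 2*cos(z), -2*z - 4*exp(-z), -3*x + 5*y + 3*exp(-x))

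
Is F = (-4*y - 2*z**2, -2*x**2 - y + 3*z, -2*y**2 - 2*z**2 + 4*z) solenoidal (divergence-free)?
No, ∇·F = 3 - 4*z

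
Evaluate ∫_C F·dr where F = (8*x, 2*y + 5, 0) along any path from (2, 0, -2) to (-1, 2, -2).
2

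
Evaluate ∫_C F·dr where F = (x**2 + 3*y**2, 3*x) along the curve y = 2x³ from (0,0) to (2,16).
6176/21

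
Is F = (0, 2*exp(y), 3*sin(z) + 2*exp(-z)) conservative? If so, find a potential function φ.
Yes, F is conservative. φ = 2*exp(y) - 3*cos(z) - 2*exp(-z)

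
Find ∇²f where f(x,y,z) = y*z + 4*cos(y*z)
-4*(y**2 + z**2)*cos(y*z)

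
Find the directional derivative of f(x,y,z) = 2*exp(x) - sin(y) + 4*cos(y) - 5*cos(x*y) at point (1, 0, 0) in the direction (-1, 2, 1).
sqrt(6)*(-E - 1)/3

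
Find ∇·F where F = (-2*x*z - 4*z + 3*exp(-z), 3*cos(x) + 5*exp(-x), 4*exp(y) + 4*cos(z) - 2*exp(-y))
-2*z - 4*sin(z)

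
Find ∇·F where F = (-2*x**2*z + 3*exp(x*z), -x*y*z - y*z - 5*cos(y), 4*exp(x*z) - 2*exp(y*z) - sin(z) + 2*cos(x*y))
-5*x*z + 4*x*exp(x*z) - 2*y*exp(y*z) + 3*z*exp(x*z) - z + 5*sin(y) - cos(z)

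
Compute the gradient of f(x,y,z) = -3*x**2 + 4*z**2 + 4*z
(-6*x, 0, 8*z + 4)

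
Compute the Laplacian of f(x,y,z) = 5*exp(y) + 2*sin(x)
5*exp(y) - 2*sin(x)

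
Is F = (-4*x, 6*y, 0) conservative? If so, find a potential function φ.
Yes, F is conservative. φ = -2*x**2 + 3*y**2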